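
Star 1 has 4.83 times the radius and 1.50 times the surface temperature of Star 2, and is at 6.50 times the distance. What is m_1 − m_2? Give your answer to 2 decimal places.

L_1/L_2 = (4.83)²(1.50)⁴ = 118.1.
F_1/F_2 = (L_1/L_2)/(d_1/d_2)² = 118.1/42.25 = 2.795.
m_1 − m_2 = −2.5 log₁₀(2.795) = -1.12.

-1.12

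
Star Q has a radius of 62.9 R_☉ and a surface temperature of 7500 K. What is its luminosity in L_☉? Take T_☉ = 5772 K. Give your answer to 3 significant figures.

L/L_☉ = (R/R_☉)² (T/T_☉)⁴ = (62.9)² × (7500/5772)⁴
       = 3956 × (1.299)⁴ = 3956 × 2.851 = 1.128×10^4.

1.13×10^4 L_☉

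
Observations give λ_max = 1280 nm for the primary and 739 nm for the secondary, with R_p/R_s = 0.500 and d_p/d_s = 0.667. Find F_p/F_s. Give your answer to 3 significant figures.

0.0624

Wien's law: T_p/T_s = λ_s/λ_p = 739/1280 = 0.5773.
L_p/L_s = (R_p/R_s)²(T_p/T_s)⁴ = (0.500)²(0.5773)⁴ = 0.02778.
F_p/F_s = (L_p/L_s)/(d_p/d_s)² = 0.02778/(0.667)² = 0.06243.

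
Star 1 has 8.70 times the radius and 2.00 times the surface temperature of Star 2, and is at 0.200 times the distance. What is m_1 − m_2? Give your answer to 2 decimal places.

L_1/L_2 = (8.70)²(2.00)⁴ = 1211.
F_1/F_2 = (L_1/L_2)/(d_1/d_2)² = 1211/0.04000 = 3.028×10^4.
m_1 − m_2 = −2.5 log₁₀(3.028×10^4) = -11.20.

-11.20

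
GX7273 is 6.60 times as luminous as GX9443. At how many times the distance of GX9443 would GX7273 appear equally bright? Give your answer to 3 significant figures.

2.57

Equal flux requires L_GX7273/d_GX7273² = L_GX9443/d_GX9443², so d_GX7273/d_GX9443 = √(L_GX7273/L_GX9443)
= √(6.60) = 2.569.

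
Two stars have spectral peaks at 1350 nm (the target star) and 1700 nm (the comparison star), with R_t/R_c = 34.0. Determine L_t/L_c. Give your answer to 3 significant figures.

Wien's law gives T ∝ 1/λ_max, so T_t/T_c = λ_c/λ_t = 1700/1350 = 1.259.
Then L ∝ R²T⁴ gives L_t/L_c = (34.0)² × (1.259)⁴ = 1156 × 2.515 = 2907.

2.91×10^3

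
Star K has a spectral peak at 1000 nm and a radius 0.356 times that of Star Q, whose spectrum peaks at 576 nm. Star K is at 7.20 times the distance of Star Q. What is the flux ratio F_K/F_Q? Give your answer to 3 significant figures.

Wien's law: T_K/T_Q = λ_Q/λ_K = 576/1000 = 0.5760.
L_K/L_Q = (R_K/R_Q)²(T_K/T_Q)⁴ = (0.356)²(0.5760)⁴ = 0.01395.
F_K/F_Q = (L_K/L_Q)/(d_K/d_Q)² = 0.01395/(7.20)² = 2.691×10^-4.

2.69×10^-4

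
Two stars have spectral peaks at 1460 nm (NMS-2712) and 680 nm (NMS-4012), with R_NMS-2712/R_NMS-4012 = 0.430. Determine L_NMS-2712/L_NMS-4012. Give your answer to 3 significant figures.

0.00870

Wien's law gives T ∝ 1/λ_max, so T_NMS-2712/T_NMS-4012 = λ_NMS-4012/λ_NMS-2712 = 680/1460 = 0.4658.
Then L ∝ R²T⁴ gives L_NMS-2712/L_NMS-4012 = (0.430)² × (0.4658)⁴ = 0.1849 × 0.04706 = 0.008701.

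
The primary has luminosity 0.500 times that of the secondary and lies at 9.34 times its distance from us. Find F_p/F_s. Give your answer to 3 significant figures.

F = L/(4πd²), so F_p/F_s = (L_p/L_s) / (d_p/d_s)²
= 0.500 / (9.34)² = 0.500 / 87.24 = 0.005732.

0.00573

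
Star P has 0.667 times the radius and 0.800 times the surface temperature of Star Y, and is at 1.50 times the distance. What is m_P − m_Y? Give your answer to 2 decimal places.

L_P/L_Y = (0.667)²(0.800)⁴ = 0.1822.
F_P/F_Y = (L_P/L_Y)/(d_P/d_Y)² = 0.1822/2.250 = 0.08099.
m_P − m_Y = −2.5 log₁₀(0.08099) = 2.73.

2.73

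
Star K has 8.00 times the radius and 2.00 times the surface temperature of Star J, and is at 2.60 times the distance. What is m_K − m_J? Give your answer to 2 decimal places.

-5.45

L_K/L_J = (8.00)²(2.00)⁴ = 1024.
F_K/F_J = (L_K/L_J)/(d_K/d_J)² = 1024/6.760 = 151.5.
m_K − m_J = −2.5 log₁₀(151.5) = -5.45.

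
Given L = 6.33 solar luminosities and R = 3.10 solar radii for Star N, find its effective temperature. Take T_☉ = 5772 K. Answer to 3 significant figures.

5.20×10^3 K

T/T_☉ = (L/L_☉)^(1/4) / (R/R_☉)^(1/2)
T = 5772 × (6.33)^(1/4) / √(3.10) = 5772 × 1.586 / 1.761 = 5200 K.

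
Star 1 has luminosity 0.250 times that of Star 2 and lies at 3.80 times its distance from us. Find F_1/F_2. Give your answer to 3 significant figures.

0.0173

F = L/(4πd²), so F_1/F_2 = (L_1/L_2) / (d_1/d_2)²
= 0.250 / (3.80)² = 0.250 / 14.44 = 0.01731.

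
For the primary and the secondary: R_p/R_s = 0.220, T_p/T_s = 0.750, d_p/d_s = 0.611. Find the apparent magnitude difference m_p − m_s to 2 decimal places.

L_p/L_s = (0.220)²(0.750)⁴ = 0.01531.
F_p/F_s = (L_p/L_s)/(d_p/d_s)² = 0.01531/0.3733 = 0.04102.
m_p − m_s = −2.5 log₁₀(0.04102) = 3.47.

3.47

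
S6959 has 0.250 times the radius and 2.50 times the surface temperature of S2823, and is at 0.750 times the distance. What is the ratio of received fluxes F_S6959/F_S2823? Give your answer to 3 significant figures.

L_S6959/L_S2823 = (R_S6959/R_S2823)²(T_S6959/T_S2823)⁴ = (0.250)² × (2.50)⁴ = 2.441.
F_S6959/F_S2823 = (L_S6959/L_S2823)/(d_S6959/d_S2823)² = 2.441 / (0.750)² = 4.340.

4.34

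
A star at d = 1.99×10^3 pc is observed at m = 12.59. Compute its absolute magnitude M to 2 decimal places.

M = m − 5 log₁₀(d/10 pc) = 12.59 − 5 log₁₀(1.99×10^3/10)
  = 12.59 − 5 × 2.299 = 12.59 − 11.49 = 1.10.

1.10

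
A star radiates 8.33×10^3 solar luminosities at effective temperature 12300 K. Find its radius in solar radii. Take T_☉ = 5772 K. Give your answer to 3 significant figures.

20.1 solar radii

R/R_☉ = √(L/L_☉) / (T/T_☉)² = √(8.33×10^3) / (2.131)²
       = 91.27 / 4.541 = 20.10.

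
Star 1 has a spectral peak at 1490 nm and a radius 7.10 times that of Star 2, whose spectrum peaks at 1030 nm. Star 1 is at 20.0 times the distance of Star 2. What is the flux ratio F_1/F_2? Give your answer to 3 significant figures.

0.0288

Wien's law: T_1/T_2 = λ_2/λ_1 = 1030/1490 = 0.6913.
L_1/L_2 = (R_1/R_2)²(T_1/T_2)⁴ = (7.10)²(0.6913)⁴ = 11.51.
F_1/F_2 = (L_1/L_2)/(d_1/d_2)² = 11.51/(20.0)² = 0.02878.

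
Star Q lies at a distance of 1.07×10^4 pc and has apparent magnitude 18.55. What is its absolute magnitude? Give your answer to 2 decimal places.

M = m − 5 log₁₀(d/10 pc) = 18.55 − 5 log₁₀(1.07×10^4/10)
  = 18.55 − 5 × 3.029 = 18.55 − 15.15 = 3.40.

3.40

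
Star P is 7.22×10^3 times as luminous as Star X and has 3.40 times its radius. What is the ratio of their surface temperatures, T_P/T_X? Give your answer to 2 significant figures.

L ∝ R²T⁴ gives T ∝ (L/R²)^(1/4), so
T_P/T_X = (7.22×10^3 / 3.40²)^(1/4) = (624.6)^(1/4) = 4.999.

5.0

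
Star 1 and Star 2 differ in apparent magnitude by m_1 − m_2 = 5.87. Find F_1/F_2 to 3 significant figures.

F_1/F_2 = 10^(−(m_1 − m_2)/2.5) = 10^(-5.87/2.5) = 10^-2.348 = 0.004487.

0.00449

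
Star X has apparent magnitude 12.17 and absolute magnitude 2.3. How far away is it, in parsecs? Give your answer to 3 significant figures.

m − M = 5 log₁₀(d/10 pc)
12.17 − (2.3) = 9.87 = 5 log₁₀(d/10)
d = 10 × 10^(9.87/5) = 10 × 10^1.974 = 941.9 pc.

942 pc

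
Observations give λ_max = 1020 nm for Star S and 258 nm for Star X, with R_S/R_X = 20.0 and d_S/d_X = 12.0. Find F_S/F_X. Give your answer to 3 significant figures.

Wien's law: T_S/T_X = λ_X/λ_S = 258/1020 = 0.2529.
L_S/L_X = (R_S/R_X)²(T_S/T_X)⁴ = (20.0)²(0.2529)⁴ = 1.637.
F_S/F_X = (L_S/L_X)/(d_S/d_X)² = 1.637/(12.0)² = 0.01137.

0.0114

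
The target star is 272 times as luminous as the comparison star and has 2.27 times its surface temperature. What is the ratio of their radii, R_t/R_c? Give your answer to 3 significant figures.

L ∝ R²T⁴ gives R ∝ √L / T², so
R_t/R_c = √(272) / (2.27)² = 16.49 / 5.153 = 3.201.

3.20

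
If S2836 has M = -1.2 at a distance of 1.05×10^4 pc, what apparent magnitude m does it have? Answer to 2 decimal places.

m = M + 5 log₁₀(d/10 pc) = -1.2 + 5 log₁₀(1.05×10^4/10)
  = -1.2 + 5 × 3.021 = -1.2 + 15.11 = 13.91.

13.91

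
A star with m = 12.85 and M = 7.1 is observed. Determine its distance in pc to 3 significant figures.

141 pc

m − M = 5 log₁₀(d/10 pc)
12.85 − (7.1) = 5.75 = 5 log₁₀(d/10)
d = 10 × 10^(5.75/5) = 10 × 10^1.150 = 141.3 pc.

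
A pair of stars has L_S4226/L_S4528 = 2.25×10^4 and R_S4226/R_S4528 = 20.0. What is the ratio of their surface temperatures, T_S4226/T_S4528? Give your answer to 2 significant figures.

L ∝ R²T⁴ gives T ∝ (L/R²)^(1/4), so
T_S4226/T_S4528 = (2.25×10^4 / 20.0²)^(1/4) = (56.25)^(1/4) = 2.739.

2.7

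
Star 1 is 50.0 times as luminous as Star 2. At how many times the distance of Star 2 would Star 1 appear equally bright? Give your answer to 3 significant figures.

Equal flux requires L_1/d_1² = L_2/d_2², so d_1/d_2 = √(L_1/L_2)
= √(50.0) = 7.071.

7.07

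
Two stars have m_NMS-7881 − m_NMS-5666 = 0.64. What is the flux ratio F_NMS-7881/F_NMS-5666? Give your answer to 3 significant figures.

F_NMS-7881/F_NMS-5666 = 10^(−(m_NMS-7881 − m_NMS-5666)/2.5) = 10^(-0.64/2.5) = 10^-0.256 = 0.5546.

0.555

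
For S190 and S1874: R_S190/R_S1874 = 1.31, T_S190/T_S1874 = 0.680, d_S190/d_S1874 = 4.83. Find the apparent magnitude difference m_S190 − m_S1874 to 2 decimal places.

L_S190/L_S1874 = (1.31)²(0.680)⁴ = 0.3669.
F_S190/F_S1874 = (L_S190/L_S1874)/(d_S190/d_S1874)² = 0.3669/23.33 = 0.01573.
m_S190 − m_S1874 = −2.5 log₁₀(0.01573) = 4.51.

4.51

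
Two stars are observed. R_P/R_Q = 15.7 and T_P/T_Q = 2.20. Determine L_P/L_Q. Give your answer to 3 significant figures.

5.77×10^3

From the Stefan–Boltzmann law, L ∝ R²T⁴, so
L_P/L_Q = (R_P/R_Q)² (T_P/T_Q)⁴ = (15.7)² × (2.20)⁴ = 246.5 × 23.43 = 5774.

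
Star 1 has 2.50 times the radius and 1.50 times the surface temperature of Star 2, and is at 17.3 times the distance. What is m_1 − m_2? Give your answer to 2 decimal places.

2.44

L_1/L_2 = (2.50)²(1.50)⁴ = 31.64.
F_1/F_2 = (L_1/L_2)/(d_1/d_2)² = 31.64/299.3 = 0.1057.
m_1 − m_2 = −2.5 log₁₀(0.1057) = 2.44.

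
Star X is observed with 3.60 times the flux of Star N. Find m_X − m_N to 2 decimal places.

m_X − m_N = −2.5 log₁₀(F_X/F_N) = −2.5 log₁₀(3.60) = −2.5 × (0.556) = -1.391.

-1.39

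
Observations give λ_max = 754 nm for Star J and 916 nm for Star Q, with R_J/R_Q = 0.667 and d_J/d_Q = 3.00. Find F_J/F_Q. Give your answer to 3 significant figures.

Wien's law: T_J/T_Q = λ_Q/λ_J = 916/754 = 1.215.
L_J/L_Q = (R_J/R_Q)²(T_J/T_Q)⁴ = (0.667)²(1.215)⁴ = 0.9691.
F_J/F_Q = (L_J/L_Q)/(d_J/d_Q)² = 0.9691/(3.00)² = 0.1077.

0.108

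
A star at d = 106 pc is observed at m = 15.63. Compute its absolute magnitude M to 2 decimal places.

10.50

M = m − 5 log₁₀(d/10 pc) = 15.63 − 5 log₁₀(106/10)
  = 15.63 − 5 × 1.025 = 15.63 − 5.13 = 10.50.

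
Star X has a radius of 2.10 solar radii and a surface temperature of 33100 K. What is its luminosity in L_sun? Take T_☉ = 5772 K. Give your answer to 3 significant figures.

L/L_☉ = (R/R_☉)² (T/T_☉)⁴ = (2.10)² × (33100/5772)⁴
       = 4.410 × (5.735)⁴ = 4.410 × 1081 = 4769.

4.77×10^3 L_sun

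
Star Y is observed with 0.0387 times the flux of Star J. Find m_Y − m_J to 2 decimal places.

3.53

m_Y − m_J = −2.5 log₁₀(F_Y/F_J) = −2.5 log₁₀(0.0387) = −2.5 × (-1.412) = 3.531.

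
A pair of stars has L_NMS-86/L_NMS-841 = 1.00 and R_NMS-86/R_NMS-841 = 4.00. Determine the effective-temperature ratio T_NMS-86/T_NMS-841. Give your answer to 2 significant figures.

0.50

L ∝ R²T⁴ gives T ∝ (L/R²)^(1/4), so
T_NMS-86/T_NMS-841 = (1.00 / 4.00²)^(1/4) = (0.06250)^(1/4) = 0.5000.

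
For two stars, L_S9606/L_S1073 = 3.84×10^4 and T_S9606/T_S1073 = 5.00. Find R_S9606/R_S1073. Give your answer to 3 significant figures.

7.84

L ∝ R²T⁴ gives R ∝ √L / T², so
R_S9606/R_S1073 = √(3.84×10^4) / (5.00)² = 196.0 / 25.00 = 7.838.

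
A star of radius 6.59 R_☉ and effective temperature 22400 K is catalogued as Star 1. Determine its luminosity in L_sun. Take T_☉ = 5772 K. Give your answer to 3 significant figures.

9.85×10^3 L_sun

L/L_☉ = (R/R_☉)² (T/T_☉)⁴ = (6.59)² × (22400/5772)⁴
       = 43.43 × (3.881)⁴ = 43.43 × 226.8 = 9850.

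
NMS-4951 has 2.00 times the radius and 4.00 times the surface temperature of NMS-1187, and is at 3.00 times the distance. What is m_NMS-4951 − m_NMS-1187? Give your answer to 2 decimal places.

L_NMS-4951/L_NMS-1187 = (2.00)²(4.00)⁴ = 1024.
F_NMS-4951/F_NMS-1187 = (L_NMS-4951/L_NMS-1187)/(d_NMS-4951/d_NMS-1187)² = 1024/9.000 = 113.8.
m_NMS-4951 − m_NMS-1187 = −2.5 log₁₀(113.8) = -5.14.

-5.14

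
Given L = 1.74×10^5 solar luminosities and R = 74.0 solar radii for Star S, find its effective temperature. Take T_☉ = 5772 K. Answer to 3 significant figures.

T/T_☉ = (L/L_☉)^(1/4) / (R/R_☉)^(1/2)
T = 5772 × (1.74×10^5)^(1/4) / √(74.0) = 5772 × 20.42 / 8.602 = 1.370×10^4 K.

1.37×10^4 K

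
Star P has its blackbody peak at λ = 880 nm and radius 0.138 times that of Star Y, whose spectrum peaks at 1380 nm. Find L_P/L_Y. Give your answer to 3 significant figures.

Wien's law gives T ∝ 1/λ_max, so T_P/T_Y = λ_Y/λ_P = 1380/880 = 1.568.
Then L ∝ R²T⁴ gives L_P/L_Y = (0.138)² × (1.568)⁴ = 0.01904 × 6.048 = 0.1152.

0.115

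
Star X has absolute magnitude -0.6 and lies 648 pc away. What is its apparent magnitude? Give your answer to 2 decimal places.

8.46

m = M + 5 log₁₀(d/10 pc) = -0.6 + 5 log₁₀(648/10)
  = -0.6 + 5 × 1.812 = -0.6 + 9.06 = 8.46.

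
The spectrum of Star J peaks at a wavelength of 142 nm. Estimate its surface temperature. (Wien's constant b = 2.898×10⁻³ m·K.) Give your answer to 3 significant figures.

2.04×10^4 K

T = b/λ_max = 2.898×10⁻³ / (142×10⁻⁹) = 2.041×10^4 K.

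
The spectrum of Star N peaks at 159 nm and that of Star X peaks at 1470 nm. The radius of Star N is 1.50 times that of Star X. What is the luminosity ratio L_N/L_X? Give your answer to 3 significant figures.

1.64×10^4

Wien's law gives T ∝ 1/λ_max, so T_N/T_X = λ_X/λ_N = 1470/159 = 9.245.
Then L ∝ R²T⁴ gives L_N/L_X = (1.50)² × (9.245)⁴ = 2.250 × 7306 = 1.644×10^4.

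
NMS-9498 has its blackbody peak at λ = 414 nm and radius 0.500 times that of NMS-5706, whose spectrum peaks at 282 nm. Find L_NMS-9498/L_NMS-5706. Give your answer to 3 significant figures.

0.0538

Wien's law gives T ∝ 1/λ_max, so T_NMS-9498/T_NMS-5706 = λ_NMS-5706/λ_NMS-9498 = 282/414 = 0.6812.
Then L ∝ R²T⁴ gives L_NMS-9498/L_NMS-5706 = (0.500)² × (0.6812)⁴ = 0.2500 × 0.2153 = 0.05382.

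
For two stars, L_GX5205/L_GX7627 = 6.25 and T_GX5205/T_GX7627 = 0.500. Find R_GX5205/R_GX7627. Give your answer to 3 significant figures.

L ∝ R²T⁴ gives R ∝ √L / T², so
R_GX5205/R_GX7627 = √(6.25) / (0.500)² = 2.500 / 0.2500 = 10.00.

10.0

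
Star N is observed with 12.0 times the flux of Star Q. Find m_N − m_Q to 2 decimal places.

-2.70

m_N − m_Q = −2.5 log₁₀(F_N/F_Q) = −2.5 log₁₀(12.0) = −2.5 × (1.079) = -2.698.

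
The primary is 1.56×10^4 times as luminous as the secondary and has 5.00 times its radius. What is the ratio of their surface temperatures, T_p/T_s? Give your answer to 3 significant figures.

5.00

L ∝ R²T⁴ gives T ∝ (L/R²)^(1/4), so
T_p/T_s = (1.56×10^4 / 5.00²)^(1/4) = (624.0)^(1/4) = 4.998.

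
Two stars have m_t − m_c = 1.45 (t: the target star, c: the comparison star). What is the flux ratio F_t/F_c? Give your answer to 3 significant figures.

0.263

F_t/F_c = 10^(−(m_t − m_c)/2.5) = 10^(-1.45/2.5) = 10^-0.580 = 0.2630.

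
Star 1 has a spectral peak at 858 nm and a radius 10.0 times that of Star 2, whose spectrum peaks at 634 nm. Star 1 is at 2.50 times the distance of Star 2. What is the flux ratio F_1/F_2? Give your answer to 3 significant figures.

Wien's law: T_1/T_2 = λ_2/λ_1 = 634/858 = 0.7389.
L_1/L_2 = (R_1/R_2)²(T_1/T_2)⁴ = (10.0)²(0.7389)⁴ = 29.81.
F_1/F_2 = (L_1/L_2)/(d_1/d_2)² = 29.81/(2.50)² = 4.770.

4.77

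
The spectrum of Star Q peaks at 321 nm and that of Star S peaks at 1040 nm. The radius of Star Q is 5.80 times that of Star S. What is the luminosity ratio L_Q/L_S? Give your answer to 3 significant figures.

Wien's law gives T ∝ 1/λ_max, so T_Q/T_S = λ_S/λ_Q = 1040/321 = 3.240.
Then L ∝ R²T⁴ gives L_Q/L_S = (5.80)² × (3.240)⁴ = 33.64 × 110.2 = 3707.

3.71×10^3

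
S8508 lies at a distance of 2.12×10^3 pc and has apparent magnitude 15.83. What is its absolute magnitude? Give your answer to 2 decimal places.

4.20

M = m − 5 log₁₀(d/10 pc) = 15.83 − 5 log₁₀(2.12×10^3/10)
  = 15.83 − 5 × 2.326 = 15.83 − 11.63 = 4.20.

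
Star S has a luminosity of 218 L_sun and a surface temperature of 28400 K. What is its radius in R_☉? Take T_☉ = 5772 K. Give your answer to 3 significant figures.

0.610 R_☉

R/R_☉ = √(L/L_☉) / (T/T_☉)² = √(218) / (4.920)²
       = 14.76 / 24.21 = 0.6099.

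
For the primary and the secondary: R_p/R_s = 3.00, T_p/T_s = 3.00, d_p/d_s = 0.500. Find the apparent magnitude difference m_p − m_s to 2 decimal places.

-8.66

L_p/L_s = (3.00)²(3.00)⁴ = 729.0.
F_p/F_s = (L_p/L_s)/(d_p/d_s)² = 729.0/0.2500 = 2916.
m_p − m_s = −2.5 log₁₀(2916) = -8.66.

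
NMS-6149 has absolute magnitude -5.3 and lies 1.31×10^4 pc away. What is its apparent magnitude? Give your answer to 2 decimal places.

m = M + 5 log₁₀(d/10 pc) = -5.3 + 5 log₁₀(1.31×10^4/10)
  = -5.3 + 5 × 3.117 = -5.3 + 15.59 = 10.29.

10.29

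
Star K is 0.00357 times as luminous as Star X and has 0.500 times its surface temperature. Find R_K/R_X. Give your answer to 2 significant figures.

0.24

L ∝ R²T⁴ gives R ∝ √L / T², so
R_K/R_X = √(0.00357) / (0.500)² = 0.05975 / 0.2500 = 0.2390.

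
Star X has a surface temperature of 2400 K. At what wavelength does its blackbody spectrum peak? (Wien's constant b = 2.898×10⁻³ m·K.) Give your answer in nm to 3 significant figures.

λ_max = b/T = 2.898×10⁻³ / 2400 = 1.21×10^-6 m = 1208 nm.

1.21×10^3 nm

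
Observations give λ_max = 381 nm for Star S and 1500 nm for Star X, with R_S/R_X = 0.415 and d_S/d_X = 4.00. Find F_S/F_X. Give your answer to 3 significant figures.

2.59

Wien's law: T_S/T_X = λ_X/λ_S = 1500/381 = 3.937.
L_S/L_X = (R_S/R_X)²(T_S/T_X)⁴ = (0.415)²(3.937)⁴ = 41.38.
F_S/F_X = (L_S/L_X)/(d_S/d_X)² = 41.38/(4.00)² = 2.586.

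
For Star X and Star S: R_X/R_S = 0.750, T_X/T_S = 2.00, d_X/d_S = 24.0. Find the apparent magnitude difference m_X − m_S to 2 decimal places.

L_X/L_S = (0.750)²(2.00)⁴ = 9.000.
F_X/F_S = (L_X/L_S)/(d_X/d_S)² = 9.000/576.0 = 0.01562.
m_X − m_S = −2.5 log₁₀(0.01562) = 4.52.

4.52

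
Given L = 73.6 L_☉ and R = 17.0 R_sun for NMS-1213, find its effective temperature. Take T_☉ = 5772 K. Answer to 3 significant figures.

4.10×10^3 K

T/T_☉ = (L/L_☉)^(1/4) / (R/R_☉)^(1/2)
T = 5772 × (73.6)^(1/4) / √(17.0) = 5772 × 2.929 / 4.123 = 4100 K.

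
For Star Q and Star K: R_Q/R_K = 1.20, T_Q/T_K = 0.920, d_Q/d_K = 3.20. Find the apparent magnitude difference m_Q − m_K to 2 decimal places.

L_Q/L_K = (1.20)²(0.920)⁴ = 1.032.
F_Q/F_K = (L_Q/L_K)/(d_Q/d_K)² = 1.032/10.24 = 0.1007.
m_Q − m_K = −2.5 log₁₀(0.1007) = 2.49.

2.49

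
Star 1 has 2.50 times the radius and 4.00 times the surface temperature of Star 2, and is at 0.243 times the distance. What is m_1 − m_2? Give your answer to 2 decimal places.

L_1/L_2 = (2.50)²(4.00)⁴ = 1600.
F_1/F_2 = (L_1/L_2)/(d_1/d_2)² = 1600/0.05905 = 2.710×10^4.
m_1 − m_2 = −2.5 log₁₀(2.710×10^4) = -11.08.

-11.08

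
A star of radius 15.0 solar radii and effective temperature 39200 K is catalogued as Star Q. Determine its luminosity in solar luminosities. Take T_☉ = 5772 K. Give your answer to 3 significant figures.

4.79×10^5 solar luminosities

L/L_☉ = (R/R_☉)² (T/T_☉)⁴ = (15.0)² × (39200/5772)⁴
       = 225.0 × (6.791)⁴ = 225.0 × 2127 = 4.787×10^5.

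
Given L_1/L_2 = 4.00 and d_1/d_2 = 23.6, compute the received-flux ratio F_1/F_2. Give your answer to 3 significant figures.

F = L/(4πd²), so F_1/F_2 = (L_1/L_2) / (d_1/d_2)²
= 4.00 / (23.6)² = 4.00 / 557.0 = 0.007182.

0.00718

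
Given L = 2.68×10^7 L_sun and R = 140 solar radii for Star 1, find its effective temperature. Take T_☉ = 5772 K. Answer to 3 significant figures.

T/T_☉ = (L/L_☉)^(1/4) / (R/R_☉)^(1/2)
T = 5772 × (2.68×10^7)^(1/4) / √(140) = 5772 × 71.95 / 11.83 = 3.510×10^4 K.

3.51×10^4 K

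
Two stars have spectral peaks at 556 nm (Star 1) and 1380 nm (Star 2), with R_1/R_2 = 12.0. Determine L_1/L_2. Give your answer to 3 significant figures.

5.46×10^3

Wien's law gives T ∝ 1/λ_max, so T_1/T_2 = λ_2/λ_1 = 1380/556 = 2.482.
Then L ∝ R²T⁴ gives L_1/L_2 = (12.0)² × (2.482)⁴ = 144.0 × 37.95 = 5465.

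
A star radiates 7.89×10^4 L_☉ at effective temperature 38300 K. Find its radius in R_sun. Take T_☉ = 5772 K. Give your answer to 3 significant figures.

R/R_☉ = √(L/L_☉) / (T/T_☉)² = √(7.89×10^4) / (6.635)²
       = 280.9 / 44.03 = 6.380.

6.38 R_sun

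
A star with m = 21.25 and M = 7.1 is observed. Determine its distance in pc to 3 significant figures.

m − M = 5 log₁₀(d/10 pc)
21.25 − (7.1) = 14.15 = 5 log₁₀(d/10)
d = 10 × 10^(14.15/5) = 10 × 10^2.830 = 6761 pc.

6.76×10^3 pc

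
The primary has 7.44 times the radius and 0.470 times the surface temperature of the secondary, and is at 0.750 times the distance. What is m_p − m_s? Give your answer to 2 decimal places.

L_p/L_s = (7.44)²(0.470)⁴ = 2.701.
F_p/F_s = (L_p/L_s)/(d_p/d_s)² = 2.701/0.5625 = 4.802.
m_p − m_s = −2.5 log₁₀(4.802) = -1.70.

-1.70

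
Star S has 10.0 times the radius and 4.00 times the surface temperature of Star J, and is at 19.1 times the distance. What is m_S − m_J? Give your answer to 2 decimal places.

-4.62

L_S/L_J = (10.0)²(4.00)⁴ = 2.560×10^4.
F_S/F_J = (L_S/L_J)/(d_S/d_J)² = 2.560×10^4/364.8 = 70.17.
m_S − m_J = −2.5 log₁₀(70.17) = -4.62.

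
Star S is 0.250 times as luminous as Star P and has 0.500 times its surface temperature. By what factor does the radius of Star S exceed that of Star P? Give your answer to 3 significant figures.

2.00

L ∝ R²T⁴ gives R ∝ √L / T², so
R_S/R_P = √(0.250) / (0.500)² = 0.5000 / 0.2500 = 2.000.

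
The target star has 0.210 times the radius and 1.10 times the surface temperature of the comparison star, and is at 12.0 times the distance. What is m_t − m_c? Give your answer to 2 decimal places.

8.37

L_t/L_c = (0.210)²(1.10)⁴ = 0.06457.
F_t/F_c = (L_t/L_c)/(d_t/d_c)² = 0.06457/144.0 = 4.484×10^-4.
m_t − m_c = −2.5 log₁₀(4.484×10^-4) = 8.37.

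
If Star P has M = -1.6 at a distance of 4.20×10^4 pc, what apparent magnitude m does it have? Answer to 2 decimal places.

m = M + 5 log₁₀(d/10 pc) = -1.6 + 5 log₁₀(4.20×10^4/10)
  = -1.6 + 5 × 3.623 = -1.6 + 18.12 = 16.52.

16.52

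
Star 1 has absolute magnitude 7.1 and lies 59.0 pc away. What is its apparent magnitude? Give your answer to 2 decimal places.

m = M + 5 log₁₀(d/10 pc) = 7.1 + 5 log₁₀(59.0/10)
  = 7.1 + 5 × 0.771 = 7.1 + 3.85 = 10.95.

10.95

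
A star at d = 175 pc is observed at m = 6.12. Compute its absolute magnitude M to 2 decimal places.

M = m − 5 log₁₀(d/10 pc) = 6.12 − 5 log₁₀(175/10)
  = 6.12 − 5 × 1.243 = 6.12 − 6.22 = -0.10.

-0.10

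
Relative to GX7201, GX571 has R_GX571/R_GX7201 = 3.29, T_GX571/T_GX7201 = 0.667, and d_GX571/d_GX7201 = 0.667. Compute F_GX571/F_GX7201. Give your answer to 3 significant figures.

L_GX571/L_GX7201 = (R_GX571/R_GX7201)²(T_GX571/T_GX7201)⁴ = (3.29)² × (0.667)⁴ = 2.142.
F_GX571/F_GX7201 = (L_GX571/L_GX7201)/(d_GX571/d_GX7201)² = 2.142 / (0.667)² = 4.816.

4.82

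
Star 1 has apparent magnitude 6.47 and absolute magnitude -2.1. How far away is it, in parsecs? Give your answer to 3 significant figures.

518 pc

m − M = 5 log₁₀(d/10 pc)
6.47 − (-2.1) = 8.57 = 5 log₁₀(d/10)
d = 10 × 10^(8.57/5) = 10 × 10^1.714 = 517.6 pc.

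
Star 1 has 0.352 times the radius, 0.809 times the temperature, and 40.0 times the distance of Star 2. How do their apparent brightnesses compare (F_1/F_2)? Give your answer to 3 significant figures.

3.32×10^-5

L_1/L_2 = (R_1/R_2)²(T_1/T_2)⁴ = (0.352)² × (0.809)⁴ = 0.05307.
F_1/F_2 = (L_1/L_2)/(d_1/d_2)² = 0.05307 / (40.0)² = 3.317×10^-5.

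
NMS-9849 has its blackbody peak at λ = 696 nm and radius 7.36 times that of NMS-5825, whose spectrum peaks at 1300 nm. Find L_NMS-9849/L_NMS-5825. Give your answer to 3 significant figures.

659

Wien's law gives T ∝ 1/λ_max, so T_NMS-9849/T_NMS-5825 = λ_NMS-5825/λ_NMS-9849 = 1300/696 = 1.868.
Then L ∝ R²T⁴ gives L_NMS-9849/L_NMS-5825 = (7.36)² × (1.868)⁴ = 54.17 × 12.17 = 659.3.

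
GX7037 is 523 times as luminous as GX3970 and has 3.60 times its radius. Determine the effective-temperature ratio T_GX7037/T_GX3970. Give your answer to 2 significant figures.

2.5

L ∝ R²T⁴ gives T ∝ (L/R²)^(1/4), so
T_GX7037/T_GX3970 = (523 / 3.60²)^(1/4) = (40.35)^(1/4) = 2.520.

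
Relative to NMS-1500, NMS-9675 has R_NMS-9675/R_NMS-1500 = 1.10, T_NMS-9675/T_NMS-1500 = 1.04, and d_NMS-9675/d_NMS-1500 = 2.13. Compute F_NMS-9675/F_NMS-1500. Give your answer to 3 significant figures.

L_NMS-9675/L_NMS-1500 = (R_NMS-9675/R_NMS-1500)²(T_NMS-9675/T_NMS-1500)⁴ = (1.10)² × (1.04)⁴ = 1.416.
F_NMS-9675/F_NMS-1500 = (L_NMS-9675/L_NMS-1500)/(d_NMS-9675/d_NMS-1500)² = 1.416 / (2.13)² = 0.3120.

0.312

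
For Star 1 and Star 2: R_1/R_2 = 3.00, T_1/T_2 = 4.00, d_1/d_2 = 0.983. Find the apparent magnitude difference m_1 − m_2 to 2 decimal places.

-8.44

L_1/L_2 = (3.00)²(4.00)⁴ = 2304.
F_1/F_2 = (L_1/L_2)/(d_1/d_2)² = 2304/0.9663 = 2384.
m_1 − m_2 = −2.5 log₁₀(2384) = -8.44.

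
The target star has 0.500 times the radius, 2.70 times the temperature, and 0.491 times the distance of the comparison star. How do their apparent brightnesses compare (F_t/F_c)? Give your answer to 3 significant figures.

L_t/L_c = (R_t/R_c)²(T_t/T_c)⁴ = (0.500)² × (2.70)⁴ = 13.29.
F_t/F_c = (L_t/L_c)/(d_t/d_c)² = 13.29 / (0.491)² = 55.11.

55.1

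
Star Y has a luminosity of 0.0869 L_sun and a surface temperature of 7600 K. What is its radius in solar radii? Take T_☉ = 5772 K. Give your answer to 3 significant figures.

0.170 solar radii

R/R_☉ = √(L/L_☉) / (T/T_☉)² = √(0.0869) / (1.317)²
       = 0.2948 / 1.734 = 0.1700.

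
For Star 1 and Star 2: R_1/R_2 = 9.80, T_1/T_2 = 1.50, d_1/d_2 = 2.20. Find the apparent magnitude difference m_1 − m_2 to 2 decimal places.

L_1/L_2 = (9.80)²(1.50)⁴ = 486.2.
F_1/F_2 = (L_1/L_2)/(d_1/d_2)² = 486.2/4.840 = 100.5.
m_1 − m_2 = −2.5 log₁₀(100.5) = -5.00.

-5.00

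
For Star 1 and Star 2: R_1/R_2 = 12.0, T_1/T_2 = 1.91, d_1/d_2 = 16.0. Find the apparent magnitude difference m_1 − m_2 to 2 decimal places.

L_1/L_2 = (12.0)²(1.91)⁴ = 1916.
F_1/F_2 = (L_1/L_2)/(d_1/d_2)² = 1916/256.0 = 7.486.
m_1 − m_2 = −2.5 log₁₀(7.486) = -2.19.

-2.19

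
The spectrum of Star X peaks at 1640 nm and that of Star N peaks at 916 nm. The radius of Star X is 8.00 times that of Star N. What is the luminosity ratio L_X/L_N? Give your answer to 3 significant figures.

6.23

Wien's law gives T ∝ 1/λ_max, so T_X/T_N = λ_N/λ_X = 916/1640 = 0.5585.
Then L ∝ R²T⁴ gives L_X/L_N = (8.00)² × (0.5585)⁴ = 64.00 × 0.09732 = 6.229.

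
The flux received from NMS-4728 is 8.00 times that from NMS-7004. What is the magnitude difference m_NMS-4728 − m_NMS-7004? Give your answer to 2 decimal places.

m_NMS-4728 − m_NMS-7004 = −2.5 log₁₀(F_NMS-4728/F_NMS-7004) = −2.5 log₁₀(8.00) = −2.5 × (0.903) = -2.258.

-2.26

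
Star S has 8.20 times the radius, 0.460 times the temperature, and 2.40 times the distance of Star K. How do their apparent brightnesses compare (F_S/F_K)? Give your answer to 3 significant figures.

L_S/L_K = (R_S/R_K)²(T_S/T_K)⁴ = (8.20)² × (0.460)⁴ = 3.011.
F_S/F_K = (L_S/L_K)/(d_S/d_K)² = 3.011 / (2.40)² = 0.5227.

0.523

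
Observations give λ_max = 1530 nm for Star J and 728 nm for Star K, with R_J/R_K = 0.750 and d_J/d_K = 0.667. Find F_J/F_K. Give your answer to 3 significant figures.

0.0648

Wien's law: T_J/T_K = λ_K/λ_J = 728/1530 = 0.4758.
L_J/L_K = (R_J/R_K)²(T_J/T_K)⁴ = (0.750)²(0.4758)⁴ = 0.02883.
F_J/F_K = (L_J/L_K)/(d_J/d_K)² = 0.02883/(0.667)² = 0.06481.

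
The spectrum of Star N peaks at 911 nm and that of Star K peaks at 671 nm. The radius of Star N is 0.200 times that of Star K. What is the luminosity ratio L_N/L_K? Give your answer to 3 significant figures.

0.0118

Wien's law gives T ∝ 1/λ_max, so T_N/T_K = λ_K/λ_N = 671/911 = 0.7366.
Then L ∝ R²T⁴ gives L_N/L_K = (0.200)² × (0.7366)⁴ = 0.04000 × 0.2943 = 0.01177.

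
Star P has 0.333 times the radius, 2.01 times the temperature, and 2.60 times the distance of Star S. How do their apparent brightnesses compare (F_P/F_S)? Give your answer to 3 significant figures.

L_P/L_S = (R_P/R_S)²(T_P/T_S)⁴ = (0.333)² × (2.01)⁴ = 1.810.
F_P/F_S = (L_P/L_S)/(d_P/d_S)² = 1.810 / (2.60)² = 0.2677.

0.268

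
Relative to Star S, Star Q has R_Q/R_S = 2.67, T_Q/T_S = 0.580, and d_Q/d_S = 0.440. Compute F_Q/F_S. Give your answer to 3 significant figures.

4.17

L_Q/L_S = (R_Q/R_S)²(T_Q/T_S)⁴ = (2.67)² × (0.580)⁴ = 0.8067.
F_Q/F_S = (L_Q/L_S)/(d_Q/d_S)² = 0.8067 / (0.440)² = 4.167.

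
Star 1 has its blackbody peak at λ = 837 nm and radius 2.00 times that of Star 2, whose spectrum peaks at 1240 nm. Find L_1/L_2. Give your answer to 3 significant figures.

Wien's law gives T ∝ 1/λ_max, so T_1/T_2 = λ_2/λ_1 = 1240/837 = 1.481.
Then L ∝ R²T⁴ gives L_1/L_2 = (2.00)² × (1.481)⁴ = 4.000 × 4.817 = 19.27.

19.3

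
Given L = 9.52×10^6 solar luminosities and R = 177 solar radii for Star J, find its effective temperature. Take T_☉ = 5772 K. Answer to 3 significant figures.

T/T_☉ = (L/L_☉)^(1/4) / (R/R_☉)^(1/2)
T = 5772 × (9.52×10^6)^(1/4) / √(177) = 5772 × 55.55 / 13.30 = 2.410×10^4 K.

2.41×10^4 K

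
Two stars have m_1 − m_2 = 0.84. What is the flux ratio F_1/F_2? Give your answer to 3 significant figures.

0.461

F_1/F_2 = 10^(−(m_1 − m_2)/2.5) = 10^(-0.84/2.5) = 10^-0.336 = 0.4613.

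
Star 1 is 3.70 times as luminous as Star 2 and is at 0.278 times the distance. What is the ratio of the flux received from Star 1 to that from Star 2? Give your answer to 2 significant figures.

48

F = L/(4πd²), so F_1/F_2 = (L_1/L_2) / (d_1/d_2)²
= 3.70 / (0.278)² = 3.70 / 0.07728 = 47.88.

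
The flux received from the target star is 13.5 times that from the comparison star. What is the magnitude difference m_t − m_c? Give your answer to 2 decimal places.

-2.83

m_t − m_c = −2.5 log₁₀(F_t/F_c) = −2.5 log₁₀(13.5) = −2.5 × (1.130) = -2.826.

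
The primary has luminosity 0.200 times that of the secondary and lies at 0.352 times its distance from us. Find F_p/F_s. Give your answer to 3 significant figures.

1.61

F = L/(4πd²), so F_p/F_s = (L_p/L_s) / (d_p/d_s)²
= 0.200 / (0.352)² = 0.200 / 0.1239 = 1.614.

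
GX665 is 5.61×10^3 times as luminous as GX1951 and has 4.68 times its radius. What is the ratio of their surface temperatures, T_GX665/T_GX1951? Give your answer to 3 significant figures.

4.00

L ∝ R²T⁴ gives T ∝ (L/R²)^(1/4), so
T_GX665/T_GX1951 = (5.61×10^3 / 4.68²)^(1/4) = (256.1)^(1/4) = 4.001.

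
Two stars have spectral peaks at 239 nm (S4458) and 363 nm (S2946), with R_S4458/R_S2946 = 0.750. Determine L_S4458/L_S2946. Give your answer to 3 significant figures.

Wien's law gives T ∝ 1/λ_max, so T_S4458/T_S2946 = λ_S2946/λ_S4458 = 363/239 = 1.519.
Then L ∝ R²T⁴ gives L_S4458/L_S2946 = (0.750)² × (1.519)⁴ = 0.5625 × 5.322 = 2.993.

2.99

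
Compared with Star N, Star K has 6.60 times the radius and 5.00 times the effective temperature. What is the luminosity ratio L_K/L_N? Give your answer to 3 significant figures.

2.72×10^4

From the Stefan–Boltzmann law, L ∝ R²T⁴, so
L_K/L_N = (R_K/R_N)² (T_K/T_N)⁴ = (6.60)² × (5.00)⁴ = 43.56 × 625.0 = 2.722×10^4.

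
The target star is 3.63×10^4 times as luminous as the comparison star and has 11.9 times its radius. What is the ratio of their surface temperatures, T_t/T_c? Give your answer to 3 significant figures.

4.00

L ∝ R²T⁴ gives T ∝ (L/R²)^(1/4), so
T_t/T_c = (3.63×10^4 / 11.9²)^(1/4) = (256.3)^(1/4) = 4.001.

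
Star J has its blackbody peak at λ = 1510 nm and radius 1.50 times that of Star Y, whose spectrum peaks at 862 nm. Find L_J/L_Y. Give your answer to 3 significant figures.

Wien's law gives T ∝ 1/λ_max, so T_J/T_Y = λ_Y/λ_J = 862/1510 = 0.5709.
Then L ∝ R²T⁴ gives L_J/L_Y = (1.50)² × (0.5709)⁴ = 2.250 × 0.1062 = 0.2389.

0.239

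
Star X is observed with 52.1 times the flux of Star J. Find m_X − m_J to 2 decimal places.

-4.29

m_X − m_J = −2.5 log₁₀(F_X/F_J) = −2.5 log₁₀(52.1) = −2.5 × (1.717) = -4.292.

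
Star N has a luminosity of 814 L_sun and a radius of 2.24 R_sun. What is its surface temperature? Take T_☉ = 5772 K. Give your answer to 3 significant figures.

T/T_☉ = (L/L_☉)^(1/4) / (R/R_☉)^(1/2)
T = 5772 × (814)^(1/4) / √(2.24) = 5772 × 5.341 / 1.497 = 2.060×10^4 K.

2.06×10^4 K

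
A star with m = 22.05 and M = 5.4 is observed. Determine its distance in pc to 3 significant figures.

2.14×10^4 pc

m − M = 5 log₁₀(d/10 pc)
22.05 − (5.4) = 16.65 = 5 log₁₀(d/10)
d = 10 × 10^(16.65/5) = 10 × 10^3.330 = 2.138×10^4 pc.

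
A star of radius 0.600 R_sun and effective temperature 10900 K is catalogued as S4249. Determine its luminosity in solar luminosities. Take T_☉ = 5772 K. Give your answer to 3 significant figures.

L/L_☉ = (R/R_☉)² (T/T_☉)⁴ = (0.600)² × (10900/5772)⁴
       = 0.3600 × (1.888)⁴ = 0.3600 × 12.72 = 4.578.

4.58 solar luminosities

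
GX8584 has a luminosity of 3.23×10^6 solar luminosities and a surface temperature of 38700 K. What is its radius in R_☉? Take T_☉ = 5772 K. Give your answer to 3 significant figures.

40.0 R_☉

R/R_☉ = √(L/L_☉) / (T/T_☉)² = √(3.23×10^6) / (6.705)²
       = 1797 / 44.95 = 39.98.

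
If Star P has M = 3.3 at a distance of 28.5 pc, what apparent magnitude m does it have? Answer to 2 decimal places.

m = M + 5 log₁₀(d/10 pc) = 3.3 + 5 log₁₀(28.5/10)
  = 3.3 + 5 × 0.455 = 3.3 + 2.27 = 5.57.

5.57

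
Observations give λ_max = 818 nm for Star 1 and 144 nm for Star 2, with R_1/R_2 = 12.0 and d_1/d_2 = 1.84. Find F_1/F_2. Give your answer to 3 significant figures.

0.0408

Wien's law: T_1/T_2 = λ_2/λ_1 = 144/818 = 0.1760.
L_1/L_2 = (R_1/R_2)²(T_1/T_2)⁴ = (12.0)²(0.1760)⁴ = 0.1383.
F_1/F_2 = (L_1/L_2)/(d_1/d_2)² = 0.1383/(1.84)² = 0.04085.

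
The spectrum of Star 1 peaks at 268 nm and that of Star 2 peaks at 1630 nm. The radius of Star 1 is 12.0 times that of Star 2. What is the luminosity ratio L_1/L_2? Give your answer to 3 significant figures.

1.97×10^5

Wien's law gives T ∝ 1/λ_max, so T_1/T_2 = λ_2/λ_1 = 1630/268 = 6.082.
Then L ∝ R²T⁴ gives L_1/L_2 = (12.0)² × (6.082)⁴ = 144.0 × 1368 = 1.970×10^5.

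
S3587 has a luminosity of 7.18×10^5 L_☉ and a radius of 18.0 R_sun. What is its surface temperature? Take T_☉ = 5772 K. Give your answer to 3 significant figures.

T/T_☉ = (L/L_☉)^(1/4) / (R/R_☉)^(1/2)
T = 5772 × (7.18×10^5)^(1/4) / √(18.0) = 5772 × 29.11 / 4.243 = 3.960×10^4 K.

3.96×10^4 K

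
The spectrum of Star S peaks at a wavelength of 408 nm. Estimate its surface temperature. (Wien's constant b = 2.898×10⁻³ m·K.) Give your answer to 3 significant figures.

T = b/λ_max = 2.898×10⁻³ / (408×10⁻⁹) = 7103 K.

7.10×10^3 K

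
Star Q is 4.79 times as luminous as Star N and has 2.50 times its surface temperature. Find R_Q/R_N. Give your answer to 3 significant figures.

L ∝ R²T⁴ gives R ∝ √L / T², so
R_Q/R_N = √(4.79) / (2.50)² = 2.189 / 6.250 = 0.3502.

0.350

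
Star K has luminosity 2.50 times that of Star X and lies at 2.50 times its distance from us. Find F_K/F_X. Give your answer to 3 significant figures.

F = L/(4πd²), so F_K/F_X = (L_K/L_X) / (d_K/d_X)²
= 2.50 / (2.50)² = 2.50 / 6.250 = 0.4000.

0.400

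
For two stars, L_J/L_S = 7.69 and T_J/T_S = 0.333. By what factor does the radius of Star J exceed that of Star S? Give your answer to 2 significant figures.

L ∝ R²T⁴ gives R ∝ √L / T², so
R_J/R_S = √(7.69) / (0.333)² = 2.773 / 0.1109 = 25.01.

25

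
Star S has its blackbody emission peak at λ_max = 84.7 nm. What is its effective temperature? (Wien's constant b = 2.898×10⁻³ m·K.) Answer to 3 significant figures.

3.42×10^4 K

T = b/λ_max = 2.898×10⁻³ / (84.7×10⁻⁹) = 3.421×10^4 K.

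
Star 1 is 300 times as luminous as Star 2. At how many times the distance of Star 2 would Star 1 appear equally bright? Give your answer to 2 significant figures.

Equal flux requires L_1/d_1² = L_2/d_2², so d_1/d_2 = √(L_1/L_2)
= √(300) = 17.32.

17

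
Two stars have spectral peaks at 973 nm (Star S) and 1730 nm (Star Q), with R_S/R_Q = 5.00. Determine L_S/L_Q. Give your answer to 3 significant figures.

Wien's law gives T ∝ 1/λ_max, so T_S/T_Q = λ_Q/λ_S = 1730/973 = 1.778.
Then L ∝ R²T⁴ gives L_S/L_Q = (5.00)² × (1.778)⁴ = 25.00 × 9.994 = 249.8.

250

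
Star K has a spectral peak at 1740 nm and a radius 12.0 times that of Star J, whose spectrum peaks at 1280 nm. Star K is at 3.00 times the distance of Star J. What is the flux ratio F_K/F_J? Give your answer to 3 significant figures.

4.69

Wien's law: T_K/T_J = λ_J/λ_K = 1280/1740 = 0.7356.
L_K/L_J = (R_K/R_J)²(T_K/T_J)⁴ = (12.0)²(0.7356)⁴ = 42.17.
F_K/F_J = (L_K/L_J)/(d_K/d_J)² = 42.17/(3.00)² = 4.686.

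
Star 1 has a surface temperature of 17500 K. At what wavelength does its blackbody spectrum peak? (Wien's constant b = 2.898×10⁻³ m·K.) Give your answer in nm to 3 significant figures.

166 nm

λ_max = b/T = 2.898×10⁻³ / 17500 = 1.66×10^-7 m = 165.6 nm.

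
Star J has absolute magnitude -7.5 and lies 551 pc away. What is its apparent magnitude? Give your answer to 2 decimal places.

1.21

m = M + 5 log₁₀(d/10 pc) = -7.5 + 5 log₁₀(551/10)
  = -7.5 + 5 × 1.741 = -7.5 + 8.71 = 1.21.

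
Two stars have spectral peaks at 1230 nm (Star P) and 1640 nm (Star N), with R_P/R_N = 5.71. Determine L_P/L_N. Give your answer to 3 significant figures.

103

Wien's law gives T ∝ 1/λ_max, so T_P/T_N = λ_N/λ_P = 1640/1230 = 1.333.
Then L ∝ R²T⁴ gives L_P/L_N = (5.71)² × (1.333)⁴ = 32.60 × 3.160 = 103.0.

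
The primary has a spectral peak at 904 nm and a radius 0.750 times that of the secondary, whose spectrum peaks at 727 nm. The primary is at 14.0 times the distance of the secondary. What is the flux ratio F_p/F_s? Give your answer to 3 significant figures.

0.00120

Wien's law: T_p/T_s = λ_s/λ_p = 727/904 = 0.8042.
L_p/L_s = (R_p/R_s)²(T_p/T_s)⁴ = (0.750)²(0.8042)⁴ = 0.2353.
F_p/F_s = (L_p/L_s)/(d_p/d_s)² = 0.2353/(14.0)² = 0.001200.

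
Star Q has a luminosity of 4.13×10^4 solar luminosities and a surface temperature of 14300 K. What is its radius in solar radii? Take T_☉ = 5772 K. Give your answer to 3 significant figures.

33.1 solar radii

R/R_☉ = √(L/L_☉) / (T/T_☉)² = √(4.13×10^4) / (2.477)²
       = 203.2 / 6.138 = 33.11.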